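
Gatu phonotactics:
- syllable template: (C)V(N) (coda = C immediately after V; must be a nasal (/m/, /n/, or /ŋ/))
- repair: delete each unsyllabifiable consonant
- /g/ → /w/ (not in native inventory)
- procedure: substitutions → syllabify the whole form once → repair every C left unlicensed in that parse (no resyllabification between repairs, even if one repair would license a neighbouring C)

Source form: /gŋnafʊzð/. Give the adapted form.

nafʊ

Substitution: /g/ → /w/, giving /wŋnafʊzð/.
Syllabifying with onset maximization leaves /w/, /ŋ/, /z/, /ð/ stranded (only a nasal (/m/, /n/, or /ŋ/) is licensed in coda position; onsets are limited to one consonant).
Deleting the stranded consonants removes /w/, /ŋ/, /z/, /ð/.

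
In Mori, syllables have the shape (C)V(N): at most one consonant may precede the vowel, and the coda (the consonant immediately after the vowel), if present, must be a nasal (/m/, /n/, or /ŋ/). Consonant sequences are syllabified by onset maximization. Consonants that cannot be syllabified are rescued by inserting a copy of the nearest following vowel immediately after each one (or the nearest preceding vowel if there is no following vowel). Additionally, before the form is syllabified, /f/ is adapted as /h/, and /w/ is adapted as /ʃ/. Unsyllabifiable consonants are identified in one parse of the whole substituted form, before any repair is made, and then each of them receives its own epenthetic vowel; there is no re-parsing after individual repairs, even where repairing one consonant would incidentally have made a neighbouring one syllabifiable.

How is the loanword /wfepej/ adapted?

ʃehepeje

Substitution: /w/ → /ʃ/, /f/ → /h/, giving /ʃhepej/.
Under (C)V(N), the unsyllabifiable consonants are /ʃ/, /j/ (only a nasal (/m/, /n/, or /ŋ/) is licensed in coda position; onsets are limited to one consonant).
Inserting the epenthetic vowel yields /ʃ/ → /ʃe/, /j/ → /je/.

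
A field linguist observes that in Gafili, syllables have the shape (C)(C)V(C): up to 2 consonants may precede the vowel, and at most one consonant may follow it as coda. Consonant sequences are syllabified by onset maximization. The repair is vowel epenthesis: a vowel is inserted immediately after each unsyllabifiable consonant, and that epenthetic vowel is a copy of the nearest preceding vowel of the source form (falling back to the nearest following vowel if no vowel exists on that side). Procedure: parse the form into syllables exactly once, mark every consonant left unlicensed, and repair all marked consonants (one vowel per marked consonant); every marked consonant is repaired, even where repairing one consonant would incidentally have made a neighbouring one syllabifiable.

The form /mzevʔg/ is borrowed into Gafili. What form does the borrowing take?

Syllabifying with onset maximization leaves /ʔ/, /g/ stranded (at most one coda consonant is licensed; onsets may contain at most 2 consonants).
Inserting the epenthetic vowel yields /ʔ/ → /ʔe/, /g/ → /ge/.

mzevʔege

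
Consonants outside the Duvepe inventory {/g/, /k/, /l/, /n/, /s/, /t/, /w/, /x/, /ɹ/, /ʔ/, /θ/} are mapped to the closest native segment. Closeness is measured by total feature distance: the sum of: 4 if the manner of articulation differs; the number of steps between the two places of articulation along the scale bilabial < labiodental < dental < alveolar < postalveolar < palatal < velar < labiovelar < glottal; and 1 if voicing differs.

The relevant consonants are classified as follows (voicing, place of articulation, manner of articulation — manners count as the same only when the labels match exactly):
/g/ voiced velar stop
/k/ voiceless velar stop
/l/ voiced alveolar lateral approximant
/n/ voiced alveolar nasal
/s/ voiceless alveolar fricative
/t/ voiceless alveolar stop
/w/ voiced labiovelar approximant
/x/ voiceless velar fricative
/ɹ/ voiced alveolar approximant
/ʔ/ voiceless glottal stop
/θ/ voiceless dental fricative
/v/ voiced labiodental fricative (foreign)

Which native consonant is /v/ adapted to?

θ

/θ/ is closest: same manner (fricative), place distance 1 (labiodental→dental), voicing differs (+1); total 2. Next closest is /s/ at distance 3.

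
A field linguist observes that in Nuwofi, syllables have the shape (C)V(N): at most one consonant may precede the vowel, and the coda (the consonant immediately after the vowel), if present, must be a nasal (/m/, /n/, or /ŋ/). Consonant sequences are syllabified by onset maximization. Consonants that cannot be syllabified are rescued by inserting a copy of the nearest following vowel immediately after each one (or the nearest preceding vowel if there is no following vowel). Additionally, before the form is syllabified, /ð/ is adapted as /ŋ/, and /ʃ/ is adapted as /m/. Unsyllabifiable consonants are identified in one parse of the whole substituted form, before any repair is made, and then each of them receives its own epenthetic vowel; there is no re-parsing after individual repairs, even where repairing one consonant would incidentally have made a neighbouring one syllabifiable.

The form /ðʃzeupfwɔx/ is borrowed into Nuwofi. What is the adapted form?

ŋemezeupɔfɔwɔxɔ

Substitution: /ð/ → /ŋ/, /ʃ/ → /m/, giving /ŋmzeupfwɔx/.
The consonants /ŋ/, /m/, /p/, /f/, /x/ cannot be parsed into a legal (C)V(N) syllable (only a nasal (/m/, /n/, or /ŋ/) is licensed in coda position; onsets are limited to one consonant).
Inserting the epenthetic vowel yields /ŋ/ → /ŋe/, /m/ → /me/, /p/ → /pɔ/, /f/ → /fɔ/, /x/ → /xɔ/.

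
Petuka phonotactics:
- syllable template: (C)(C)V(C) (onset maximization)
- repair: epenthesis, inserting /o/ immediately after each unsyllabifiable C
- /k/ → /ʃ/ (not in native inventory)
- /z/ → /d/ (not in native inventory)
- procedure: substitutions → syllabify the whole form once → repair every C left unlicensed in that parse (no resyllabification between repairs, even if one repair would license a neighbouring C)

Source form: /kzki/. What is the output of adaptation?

Substitution: /k/ → /ʃ/, /z/ → /d/, giving /ʃdʃi/.
Under (C)(C)V(C), the unsyllabifiable consonants are /ʃ/ (at most one coda consonant is licensed; onsets may contain at most 2 consonants).
Each unlicensed consonant becomes the onset of a new syllable: /ʃ/ → /ʃo/.

ʃodʃi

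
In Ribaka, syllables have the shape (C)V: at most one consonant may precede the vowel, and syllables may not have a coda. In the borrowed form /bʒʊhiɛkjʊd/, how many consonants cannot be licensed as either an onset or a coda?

Under (C)V, the unsyllabifiable consonants are /b/, /k/, /d/ (no codas are permitted; onsets are limited to one consonant).

3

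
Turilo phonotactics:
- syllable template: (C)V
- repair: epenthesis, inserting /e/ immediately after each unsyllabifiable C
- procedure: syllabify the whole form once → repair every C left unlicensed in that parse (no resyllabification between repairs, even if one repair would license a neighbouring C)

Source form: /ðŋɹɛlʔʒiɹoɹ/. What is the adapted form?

Under (C)V, the unsyllabifiable consonants are /ð/, /ŋ/, /l/, /ʔ/, /ɹ/ (no codas are permitted; onsets are limited to one consonant).
Inserting the epenthetic vowel yields /ð/ → /ðe/, /ŋ/ → /ŋe/, /l/ → /le/, /ʔ/ → /ʔe/, /ɹ/ → /ɹe/.

ðeŋeɹɛleʔeʒiɹoɹe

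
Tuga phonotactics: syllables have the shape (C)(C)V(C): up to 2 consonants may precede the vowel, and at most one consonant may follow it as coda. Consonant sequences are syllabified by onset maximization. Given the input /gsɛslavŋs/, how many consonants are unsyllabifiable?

2

The consonants /ŋ/, /s/ cannot be parsed into a legal (C)(C)V(C) syllable (at most one coda consonant is licensed; onsets may contain at most 2 consonants).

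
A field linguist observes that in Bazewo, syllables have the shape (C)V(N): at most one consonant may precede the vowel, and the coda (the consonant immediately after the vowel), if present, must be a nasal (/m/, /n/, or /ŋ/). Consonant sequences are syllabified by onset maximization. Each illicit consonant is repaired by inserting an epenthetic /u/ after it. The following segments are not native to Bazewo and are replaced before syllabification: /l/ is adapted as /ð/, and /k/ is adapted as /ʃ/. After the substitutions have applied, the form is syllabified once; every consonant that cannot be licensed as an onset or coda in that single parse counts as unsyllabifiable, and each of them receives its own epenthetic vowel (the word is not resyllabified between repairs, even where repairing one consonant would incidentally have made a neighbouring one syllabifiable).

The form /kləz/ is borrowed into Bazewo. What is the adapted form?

ʃuðəzu

Substitution: /k/ → /ʃ/, /l/ → /ð/, giving /ʃðəz/.
Under (C)V(N), the unsyllabifiable consonants are /ʃ/, /z/ (only a nasal (/m/, /n/, or /ŋ/) is licensed in coda position; onsets are limited to one consonant).
Inserting the epenthetic vowel yields /ʃ/ → /ʃu/, /z/ → /zu/.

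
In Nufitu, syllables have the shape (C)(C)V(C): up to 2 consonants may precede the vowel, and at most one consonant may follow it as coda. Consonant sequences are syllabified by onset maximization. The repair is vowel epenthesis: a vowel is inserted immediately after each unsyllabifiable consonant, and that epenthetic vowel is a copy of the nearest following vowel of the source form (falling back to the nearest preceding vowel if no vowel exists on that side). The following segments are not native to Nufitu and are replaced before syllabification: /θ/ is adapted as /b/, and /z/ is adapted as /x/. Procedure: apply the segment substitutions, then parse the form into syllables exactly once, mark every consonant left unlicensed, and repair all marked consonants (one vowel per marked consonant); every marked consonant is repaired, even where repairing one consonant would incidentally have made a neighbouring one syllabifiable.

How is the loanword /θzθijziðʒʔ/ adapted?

Substitution: /θ/ → /b/, /z/ → /x/, giving /bxbijxiðʒʔ/.
Under (C)(C)V(C), the unsyllabifiable consonants are /b/, /ʒ/, /ʔ/ (at most one coda consonant is licensed; onsets may contain at most 2 consonants).
Epenthesis after each stranded consonant: /b/ → /bi/, /ʒ/ → /ʒi/, /ʔ/ → /ʔi/.

bixbijxiðʒiʔi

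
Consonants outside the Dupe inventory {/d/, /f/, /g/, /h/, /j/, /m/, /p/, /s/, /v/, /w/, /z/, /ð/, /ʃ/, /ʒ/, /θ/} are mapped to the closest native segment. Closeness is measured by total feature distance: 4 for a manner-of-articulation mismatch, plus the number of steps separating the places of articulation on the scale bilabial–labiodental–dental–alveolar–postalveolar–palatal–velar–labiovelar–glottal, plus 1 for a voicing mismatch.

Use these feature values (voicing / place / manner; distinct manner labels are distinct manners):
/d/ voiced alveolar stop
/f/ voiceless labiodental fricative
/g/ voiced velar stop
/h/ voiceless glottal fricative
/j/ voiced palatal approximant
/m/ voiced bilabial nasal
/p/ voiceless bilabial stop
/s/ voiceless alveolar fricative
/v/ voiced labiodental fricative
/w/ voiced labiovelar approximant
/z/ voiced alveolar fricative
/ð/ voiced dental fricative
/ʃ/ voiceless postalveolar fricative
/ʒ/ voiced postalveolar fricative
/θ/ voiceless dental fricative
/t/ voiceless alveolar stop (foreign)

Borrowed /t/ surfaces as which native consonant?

/d/ is closest: same manner (stop), place distance 0 (alveolar→alveolar), voicing differs (+1); total 1. Next closest is /p/ at distance 3.

d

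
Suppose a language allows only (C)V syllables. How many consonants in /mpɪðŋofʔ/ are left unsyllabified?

Under (C)V, the unsyllabifiable consonants are /m/, /ð/, /f/, /ʔ/ (no codas are permitted; onsets are limited to one consonant).

4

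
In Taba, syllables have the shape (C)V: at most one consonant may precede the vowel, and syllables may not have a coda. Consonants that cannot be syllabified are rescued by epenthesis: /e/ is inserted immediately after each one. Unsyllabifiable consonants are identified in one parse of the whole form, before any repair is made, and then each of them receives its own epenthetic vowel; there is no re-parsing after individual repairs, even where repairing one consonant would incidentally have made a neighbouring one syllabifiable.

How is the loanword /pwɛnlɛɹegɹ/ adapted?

pewɛnelɛɹegeɹe

Syllabifying with onset maximization leaves /p/, /n/, /g/, /ɹ/ stranded (no codas are permitted; onsets are limited to one consonant).
Each unlicensed consonant becomes the onset of a new syllable: /p/ → /pe/, /n/ → /ne/, /g/ → /ge/, /ɹ/ → /ɹe/.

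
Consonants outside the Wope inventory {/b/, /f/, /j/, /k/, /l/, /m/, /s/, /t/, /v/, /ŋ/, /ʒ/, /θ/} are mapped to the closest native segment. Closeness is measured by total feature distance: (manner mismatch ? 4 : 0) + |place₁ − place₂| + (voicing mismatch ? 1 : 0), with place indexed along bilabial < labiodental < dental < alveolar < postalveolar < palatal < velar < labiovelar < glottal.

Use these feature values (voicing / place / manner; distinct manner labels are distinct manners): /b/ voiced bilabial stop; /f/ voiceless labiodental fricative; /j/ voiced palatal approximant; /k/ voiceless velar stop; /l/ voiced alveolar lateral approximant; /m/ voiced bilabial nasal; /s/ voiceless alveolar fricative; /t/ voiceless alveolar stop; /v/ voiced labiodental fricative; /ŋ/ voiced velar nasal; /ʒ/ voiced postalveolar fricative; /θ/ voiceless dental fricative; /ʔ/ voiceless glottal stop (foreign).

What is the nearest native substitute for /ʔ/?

k

/k/ is closest: same manner (stop), place distance 2 (glottal→velar), same voicing; total 2. Next closest is /t/ at distance 5.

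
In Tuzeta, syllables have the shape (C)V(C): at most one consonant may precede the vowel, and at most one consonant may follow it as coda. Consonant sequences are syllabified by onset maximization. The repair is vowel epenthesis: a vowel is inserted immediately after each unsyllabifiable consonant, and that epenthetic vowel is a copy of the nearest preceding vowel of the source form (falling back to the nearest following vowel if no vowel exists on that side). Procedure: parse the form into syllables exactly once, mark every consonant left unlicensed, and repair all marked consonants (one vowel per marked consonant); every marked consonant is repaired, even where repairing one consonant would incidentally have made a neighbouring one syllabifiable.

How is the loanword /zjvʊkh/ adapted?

Syllabifying with onset maximization leaves /z/, /j/, /h/ stranded (at most one coda consonant is licensed; onsets are limited to one consonant).
Epenthesis after each stranded consonant: /z/ → /zʊ/, /j/ → /jʊ/, /h/ → /hʊ/.

zʊjʊvʊkhʊ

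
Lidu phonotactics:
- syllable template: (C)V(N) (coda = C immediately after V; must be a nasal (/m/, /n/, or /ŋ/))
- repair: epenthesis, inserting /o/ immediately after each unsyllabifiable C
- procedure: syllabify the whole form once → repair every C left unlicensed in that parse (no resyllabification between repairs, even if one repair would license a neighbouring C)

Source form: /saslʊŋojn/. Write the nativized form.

sasolʊŋojono

Under (C)V(N), the unsyllabifiable consonants are /s/, /j/, /n/ (only a nasal (/m/, /n/, or /ŋ/) is licensed in coda position; onsets are limited to one consonant).
Epenthesis after each stranded consonant: /s/ → /so/, /j/ → /jo/, /n/ → /no/.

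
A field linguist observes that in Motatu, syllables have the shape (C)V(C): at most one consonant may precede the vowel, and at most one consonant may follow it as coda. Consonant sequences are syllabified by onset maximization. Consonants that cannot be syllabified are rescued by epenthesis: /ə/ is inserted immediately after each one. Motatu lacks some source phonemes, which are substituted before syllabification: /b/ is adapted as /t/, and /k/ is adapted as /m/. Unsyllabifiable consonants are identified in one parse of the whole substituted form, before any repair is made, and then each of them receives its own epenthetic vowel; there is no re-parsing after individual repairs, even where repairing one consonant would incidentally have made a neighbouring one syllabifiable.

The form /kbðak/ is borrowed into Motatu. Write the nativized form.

Substitution: /k/ → /m/, /b/ → /t/, giving /mtðam/.
Under (C)V(C), the unsyllabifiable consonants are /m/, /t/ (at most one coda consonant is licensed; onsets are limited to one consonant).
Inserting the epenthetic vowel yields /m/ → /mə/, /t/ → /tə/.

mətəðam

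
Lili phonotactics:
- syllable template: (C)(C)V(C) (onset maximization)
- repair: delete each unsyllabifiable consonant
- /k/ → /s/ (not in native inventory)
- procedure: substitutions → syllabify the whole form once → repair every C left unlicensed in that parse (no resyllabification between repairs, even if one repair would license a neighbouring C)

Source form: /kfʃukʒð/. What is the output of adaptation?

Substitution: /k/ → /s/, giving /sfʃusʒð/.
Syllabifying with onset maximization leaves /s/, /ʒ/, /ð/ stranded (at most one coda consonant is licensed; onsets may contain at most 2 consonants).
Deletion applies to /s/, /ʒ/, /ð/.

fʃus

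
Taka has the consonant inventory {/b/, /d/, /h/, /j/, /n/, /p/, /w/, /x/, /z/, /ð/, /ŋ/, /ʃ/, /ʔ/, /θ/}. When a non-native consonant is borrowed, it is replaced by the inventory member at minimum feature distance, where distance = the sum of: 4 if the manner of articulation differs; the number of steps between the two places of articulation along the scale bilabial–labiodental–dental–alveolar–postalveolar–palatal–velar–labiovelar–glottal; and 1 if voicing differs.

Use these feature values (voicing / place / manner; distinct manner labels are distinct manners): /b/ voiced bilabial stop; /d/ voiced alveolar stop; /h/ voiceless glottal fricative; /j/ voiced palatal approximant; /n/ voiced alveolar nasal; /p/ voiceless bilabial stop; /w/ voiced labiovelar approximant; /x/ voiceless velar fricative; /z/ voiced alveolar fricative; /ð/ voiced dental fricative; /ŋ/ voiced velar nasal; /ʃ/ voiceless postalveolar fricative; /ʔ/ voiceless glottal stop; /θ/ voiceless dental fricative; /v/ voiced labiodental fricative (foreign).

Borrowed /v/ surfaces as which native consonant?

/ð/ is closest: same manner (fricative), place distance 1 (labiodental→dental), same voicing; total 1. Next closest is /z/ at distance 2.

ð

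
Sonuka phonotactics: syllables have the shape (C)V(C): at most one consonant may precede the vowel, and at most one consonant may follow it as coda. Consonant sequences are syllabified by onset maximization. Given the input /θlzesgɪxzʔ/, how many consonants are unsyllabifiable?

4

Under (C)V(C), the unsyllabifiable consonants are /θ/, /l/, /z/, /ʔ/ (at most one coda consonant is licensed; onsets are limited to one consonant).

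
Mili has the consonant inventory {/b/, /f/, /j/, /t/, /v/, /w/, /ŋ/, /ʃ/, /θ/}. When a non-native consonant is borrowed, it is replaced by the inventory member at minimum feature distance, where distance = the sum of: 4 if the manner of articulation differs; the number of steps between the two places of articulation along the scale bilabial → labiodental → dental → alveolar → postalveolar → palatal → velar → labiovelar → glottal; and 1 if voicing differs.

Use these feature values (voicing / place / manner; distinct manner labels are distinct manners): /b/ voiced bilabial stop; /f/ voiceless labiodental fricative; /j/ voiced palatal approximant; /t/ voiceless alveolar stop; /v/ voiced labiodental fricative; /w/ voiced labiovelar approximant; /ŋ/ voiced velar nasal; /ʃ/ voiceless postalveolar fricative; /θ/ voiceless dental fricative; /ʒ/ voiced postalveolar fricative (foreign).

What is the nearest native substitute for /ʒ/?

ʃ

/ʃ/ is closest: same manner (fricative), place distance 0 (postalveolar→postalveolar), voicing differs (+1); total 1. Next closest is /v/ at distance 3.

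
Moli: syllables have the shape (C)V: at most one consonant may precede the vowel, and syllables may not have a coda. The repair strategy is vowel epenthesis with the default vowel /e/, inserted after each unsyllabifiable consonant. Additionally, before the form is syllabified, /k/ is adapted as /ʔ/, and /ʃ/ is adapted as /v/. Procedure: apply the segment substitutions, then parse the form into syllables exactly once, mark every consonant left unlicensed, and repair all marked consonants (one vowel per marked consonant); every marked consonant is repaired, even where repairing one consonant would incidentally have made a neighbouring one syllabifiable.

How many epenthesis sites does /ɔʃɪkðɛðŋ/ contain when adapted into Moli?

After substitution the input is /ɔvɪʔðɛðŋ/.
The unsyllabifiable consonants are /ʔ/, /ð/, /ŋ/; each receives one epenthetic vowel.

3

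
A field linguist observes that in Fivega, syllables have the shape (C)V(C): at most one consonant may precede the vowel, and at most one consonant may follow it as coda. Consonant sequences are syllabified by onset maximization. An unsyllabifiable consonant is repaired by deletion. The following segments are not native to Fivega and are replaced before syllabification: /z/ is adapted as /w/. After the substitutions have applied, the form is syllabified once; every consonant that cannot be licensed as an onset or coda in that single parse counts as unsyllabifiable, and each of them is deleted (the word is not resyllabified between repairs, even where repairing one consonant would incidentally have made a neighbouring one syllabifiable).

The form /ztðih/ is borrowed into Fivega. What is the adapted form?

Substitution: /z/ → /w/, giving /wtðih/.
Syllabifying with onset maximization leaves /w/, /t/ stranded (at most one coda consonant is licensed; onsets are limited to one consonant).
Deletion applies to /w/, /t/.

ðih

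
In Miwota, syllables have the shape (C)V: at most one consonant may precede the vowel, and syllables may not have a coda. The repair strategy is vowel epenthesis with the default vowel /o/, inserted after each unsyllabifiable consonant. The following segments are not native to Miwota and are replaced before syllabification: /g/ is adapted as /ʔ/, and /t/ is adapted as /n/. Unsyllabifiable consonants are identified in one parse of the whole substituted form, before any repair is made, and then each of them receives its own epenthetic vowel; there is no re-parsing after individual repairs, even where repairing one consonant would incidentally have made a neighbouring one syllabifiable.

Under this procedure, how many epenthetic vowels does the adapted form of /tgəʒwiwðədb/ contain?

After substitution the input is /nʔəʒwiwðədb/.
The unsyllabifiable consonants are /n/, /ʒ/, /w/, /d/, /b/; each receives one epenthetic vowel.

5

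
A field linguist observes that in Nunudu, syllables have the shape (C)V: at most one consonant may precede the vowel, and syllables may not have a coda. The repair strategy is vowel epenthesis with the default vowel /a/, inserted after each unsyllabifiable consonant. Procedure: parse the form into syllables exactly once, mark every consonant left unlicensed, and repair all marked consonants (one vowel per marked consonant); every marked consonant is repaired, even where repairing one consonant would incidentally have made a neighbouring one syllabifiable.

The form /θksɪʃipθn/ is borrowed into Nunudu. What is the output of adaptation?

θakasɪʃipaθana

The consonants /θ/, /k/, /p/, /θ/, /n/ cannot be parsed into a legal (C)V syllable (no codas are permitted; onsets are limited to one consonant).
Epenthesis after each stranded consonant: /θ/ → /θa/, /k/ → /ka/, /p/ → /pa/, /θ/ → /θa/, /n/ → /na/.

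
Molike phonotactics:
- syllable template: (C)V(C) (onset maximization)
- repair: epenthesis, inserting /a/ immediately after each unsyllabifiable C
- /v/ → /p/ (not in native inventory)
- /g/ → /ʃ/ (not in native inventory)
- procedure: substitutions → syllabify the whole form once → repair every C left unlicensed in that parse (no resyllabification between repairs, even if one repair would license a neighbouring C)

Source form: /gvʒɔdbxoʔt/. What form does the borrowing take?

ʃapaʒɔdbaxoʔta

Substitution: /g/ → /ʃ/, /v/ → /p/, giving /ʃpʒɔdbxoʔt/.
The consonants /ʃ/, /p/, /b/, /t/ cannot be parsed into a legal (C)V(C) syllable (at most one coda consonant is licensed; onsets are limited to one consonant).
Inserting the epenthetic vowel yields /ʃ/ → /ʃa/, /p/ → /pa/, /b/ → /ba/, /t/ → /ta/.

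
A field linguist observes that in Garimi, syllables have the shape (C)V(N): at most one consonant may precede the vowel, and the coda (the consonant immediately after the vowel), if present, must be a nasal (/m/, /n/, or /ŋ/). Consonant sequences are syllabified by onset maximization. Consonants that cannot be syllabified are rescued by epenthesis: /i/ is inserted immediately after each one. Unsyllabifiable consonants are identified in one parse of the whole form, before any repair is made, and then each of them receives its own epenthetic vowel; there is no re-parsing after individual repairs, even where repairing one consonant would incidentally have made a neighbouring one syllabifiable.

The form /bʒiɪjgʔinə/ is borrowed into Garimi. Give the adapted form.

Syllabifying with onset maximization leaves /b/, /j/, /g/ stranded (only a nasal (/m/, /n/, or /ŋ/) is licensed in coda position; onsets are limited to one consonant).
Each unlicensed consonant becomes the onset of a new syllable: /b/ → /bi/, /j/ → /ji/, /g/ → /gi/.

biʒiɪjigiʔinə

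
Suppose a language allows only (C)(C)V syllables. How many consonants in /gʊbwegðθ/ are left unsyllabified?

Syllabifying with onset maximization leaves /g/, /ð/, /θ/ stranded (no codas are permitted; onsets may contain at most 2 consonants).

3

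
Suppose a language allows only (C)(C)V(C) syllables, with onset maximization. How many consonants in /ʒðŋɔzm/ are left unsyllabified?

Syllabifying with onset maximization leaves /ʒ/, /m/ stranded (at most one coda consonant is licensed; onsets may contain at most 2 consonants).

2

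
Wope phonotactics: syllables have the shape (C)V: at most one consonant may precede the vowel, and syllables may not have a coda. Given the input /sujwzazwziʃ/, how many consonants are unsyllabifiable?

5

The consonants /j/, /w/, /z/, /w/, /ʃ/ cannot be parsed into a legal (C)V syllable (no codas are permitted; onsets are limited to one consonant).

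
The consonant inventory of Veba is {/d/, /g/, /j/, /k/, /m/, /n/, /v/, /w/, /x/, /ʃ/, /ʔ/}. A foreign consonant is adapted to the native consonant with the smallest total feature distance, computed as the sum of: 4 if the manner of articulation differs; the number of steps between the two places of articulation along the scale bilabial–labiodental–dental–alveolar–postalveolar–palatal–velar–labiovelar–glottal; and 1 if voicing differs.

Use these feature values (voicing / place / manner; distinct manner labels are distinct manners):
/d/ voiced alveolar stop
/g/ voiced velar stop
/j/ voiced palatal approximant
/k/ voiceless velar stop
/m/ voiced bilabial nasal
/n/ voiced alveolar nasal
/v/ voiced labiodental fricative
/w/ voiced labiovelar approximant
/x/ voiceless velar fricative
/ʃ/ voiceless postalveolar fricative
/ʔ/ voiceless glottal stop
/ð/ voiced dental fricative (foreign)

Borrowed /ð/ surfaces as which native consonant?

/v/ is closest: same manner (fricative), place distance 1 (dental→labiodental), same voicing; total 1. Next closest is /ʃ/ at distance 3.

v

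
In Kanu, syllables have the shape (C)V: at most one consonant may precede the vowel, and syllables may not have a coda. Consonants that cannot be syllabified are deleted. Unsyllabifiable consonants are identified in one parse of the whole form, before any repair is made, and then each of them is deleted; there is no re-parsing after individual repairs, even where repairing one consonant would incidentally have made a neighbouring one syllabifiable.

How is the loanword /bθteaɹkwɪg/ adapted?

teawɪ

Under (C)V, the unsyllabifiable consonants are /b/, /θ/, /ɹ/, /k/, /g/ (no codas are permitted; onsets are limited to one consonant).
Deletion applies to /b/, /θ/, /ɹ/, /k/, /g/.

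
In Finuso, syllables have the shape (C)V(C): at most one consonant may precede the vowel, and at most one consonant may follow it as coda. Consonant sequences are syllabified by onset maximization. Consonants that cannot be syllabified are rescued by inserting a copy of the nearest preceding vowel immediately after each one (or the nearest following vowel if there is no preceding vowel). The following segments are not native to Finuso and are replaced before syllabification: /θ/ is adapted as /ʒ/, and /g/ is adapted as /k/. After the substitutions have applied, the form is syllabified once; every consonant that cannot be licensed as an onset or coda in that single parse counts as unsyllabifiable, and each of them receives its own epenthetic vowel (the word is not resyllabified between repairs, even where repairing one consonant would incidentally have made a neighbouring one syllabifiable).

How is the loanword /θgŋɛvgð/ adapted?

ʒɛkɛŋɛvkɛðɛ

Substitution: /θ/ → /ʒ/, /g/ → /k/, giving /ʒkŋɛvkð/.
Syllabifying with onset maximization leaves /ʒ/, /k/, /k/, /ð/ stranded (at most one coda consonant is licensed; onsets are limited to one consonant).
Inserting the epenthetic vowel yields /ʒ/ → /ʒɛ/, /k/ → /kɛ/, /k/ → /kɛ/, /ð/ → /ðɛ/.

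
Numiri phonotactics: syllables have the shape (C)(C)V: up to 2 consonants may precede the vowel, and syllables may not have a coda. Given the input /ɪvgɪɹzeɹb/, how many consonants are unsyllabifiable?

The consonants /ɹ/, /b/ cannot be parsed into a legal (C)(C)V syllable (no codas are permitted; onsets may contain at most 2 consonants).

2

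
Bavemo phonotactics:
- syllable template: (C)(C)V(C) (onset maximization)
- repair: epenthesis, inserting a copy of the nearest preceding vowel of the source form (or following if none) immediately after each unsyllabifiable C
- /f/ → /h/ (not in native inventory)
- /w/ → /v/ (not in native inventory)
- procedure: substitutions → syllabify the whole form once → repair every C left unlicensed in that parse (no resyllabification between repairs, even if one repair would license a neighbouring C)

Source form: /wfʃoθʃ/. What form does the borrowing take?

Substitution: /w/ → /v/, /f/ → /h/, giving /vhʃoθʃ/.
Syllabifying with onset maximization leaves /v/, /ʃ/ stranded (at most one coda consonant is licensed; onsets may contain at most 2 consonants).
Inserting the epenthetic vowel yields /v/ → /vo/, /ʃ/ → /ʃo/.

vohʃoθʃo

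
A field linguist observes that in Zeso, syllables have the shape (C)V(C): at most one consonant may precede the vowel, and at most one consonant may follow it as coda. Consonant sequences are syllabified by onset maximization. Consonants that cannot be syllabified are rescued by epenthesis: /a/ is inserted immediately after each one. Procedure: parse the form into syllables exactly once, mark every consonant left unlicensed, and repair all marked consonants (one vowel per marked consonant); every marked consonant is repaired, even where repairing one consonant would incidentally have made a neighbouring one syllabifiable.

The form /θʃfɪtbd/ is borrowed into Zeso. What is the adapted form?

θaʃafɪtbada

Under (C)V(C), the unsyllabifiable consonants are /θ/, /ʃ/, /b/, /d/ (at most one coda consonant is licensed; onsets are limited to one consonant).
Each unlicensed consonant becomes the onset of a new syllable: /θ/ → /θa/, /ʃ/ → /ʃa/, /b/ → /ba/, /d/ → /da/.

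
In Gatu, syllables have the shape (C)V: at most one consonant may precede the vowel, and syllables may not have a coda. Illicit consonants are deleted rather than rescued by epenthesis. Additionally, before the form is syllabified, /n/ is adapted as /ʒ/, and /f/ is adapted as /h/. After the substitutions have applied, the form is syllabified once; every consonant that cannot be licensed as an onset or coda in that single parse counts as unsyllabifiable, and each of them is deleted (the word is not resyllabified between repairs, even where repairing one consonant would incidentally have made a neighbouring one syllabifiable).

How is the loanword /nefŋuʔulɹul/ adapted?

ʒeŋuʔuɹu

Substitution: /n/ → /ʒ/, /f/ → /h/, giving /ʒehŋuʔulɹul/.
Under (C)V, the unsyllabifiable consonants are /h/, /l/, /l/ (no codas are permitted; onsets are limited to one consonant).
Each unlicensed consonant is deleted: /h/, /l/, /l/.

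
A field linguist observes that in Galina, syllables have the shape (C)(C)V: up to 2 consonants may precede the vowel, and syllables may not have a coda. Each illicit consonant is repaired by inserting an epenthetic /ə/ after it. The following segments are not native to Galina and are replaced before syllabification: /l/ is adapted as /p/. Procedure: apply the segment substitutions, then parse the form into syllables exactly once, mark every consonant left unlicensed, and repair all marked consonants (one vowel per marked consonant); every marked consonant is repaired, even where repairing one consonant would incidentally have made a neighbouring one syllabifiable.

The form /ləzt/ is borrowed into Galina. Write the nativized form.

pəzətə

Substitution: /l/ → /p/, giving /pəzt/.
Syllabifying with onset maximization leaves /z/, /t/ stranded (no codas are permitted; onsets may contain at most 2 consonants).
Epenthesis after each stranded consonant: /z/ → /zə/, /t/ → /tə/.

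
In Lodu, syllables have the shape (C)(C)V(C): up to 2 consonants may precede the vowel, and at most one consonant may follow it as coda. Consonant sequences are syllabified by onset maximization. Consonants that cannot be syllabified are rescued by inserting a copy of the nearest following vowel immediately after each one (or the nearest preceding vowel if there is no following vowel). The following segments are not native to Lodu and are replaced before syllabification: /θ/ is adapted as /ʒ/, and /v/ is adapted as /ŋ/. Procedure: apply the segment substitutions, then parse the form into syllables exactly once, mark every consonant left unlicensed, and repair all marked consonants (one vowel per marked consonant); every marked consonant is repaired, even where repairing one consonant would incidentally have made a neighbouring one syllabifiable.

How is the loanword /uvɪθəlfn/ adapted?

Substitution: /v/ → /ŋ/, /θ/ → /ʒ/, giving /uŋɪʒəlfn/.
The consonants /f/, /n/ cannot be parsed into a legal (C)(C)V(C) syllable (at most one coda consonant is licensed; onsets may contain at most 2 consonants).
Epenthesis after each stranded consonant: /f/ → /fə/, /n/ → /nə/.

uŋɪʒəlfənə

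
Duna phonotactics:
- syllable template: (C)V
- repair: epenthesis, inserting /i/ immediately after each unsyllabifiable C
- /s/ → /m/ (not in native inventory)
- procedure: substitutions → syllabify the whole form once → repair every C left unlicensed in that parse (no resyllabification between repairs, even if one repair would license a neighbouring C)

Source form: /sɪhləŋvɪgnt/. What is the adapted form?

mɪhiləŋivɪginiti

Substitution: /s/ → /m/, giving /mɪhləŋvɪgnt/.
The consonants /h/, /ŋ/, /g/, /n/, /t/ cannot be parsed into a legal (C)V syllable (no codas are permitted; onsets are limited to one consonant).
Inserting the epenthetic vowel yields /h/ → /hi/, /ŋ/ → /ŋi/, /g/ → /gi/, /n/ → /ni/, /t/ → /ti/.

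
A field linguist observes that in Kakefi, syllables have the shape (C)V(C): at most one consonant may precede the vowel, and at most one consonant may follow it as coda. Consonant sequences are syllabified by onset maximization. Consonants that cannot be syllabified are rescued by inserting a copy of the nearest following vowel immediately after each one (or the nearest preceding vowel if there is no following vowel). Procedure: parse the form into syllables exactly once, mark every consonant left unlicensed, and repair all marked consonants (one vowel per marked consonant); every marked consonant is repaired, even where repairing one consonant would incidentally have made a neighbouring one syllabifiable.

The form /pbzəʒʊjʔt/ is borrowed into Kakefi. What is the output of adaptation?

The consonants /p/, /b/, /ʔ/, /t/ cannot be parsed into a legal (C)V(C) syllable (at most one coda consonant is licensed; onsets are limited to one consonant).
Each unlicensed consonant becomes the onset of a new syllable: /p/ → /pə/, /b/ → /bə/, /ʔ/ → /ʔʊ/, /t/ → /tʊ/.

pəbəzəʒʊjʔʊtʊ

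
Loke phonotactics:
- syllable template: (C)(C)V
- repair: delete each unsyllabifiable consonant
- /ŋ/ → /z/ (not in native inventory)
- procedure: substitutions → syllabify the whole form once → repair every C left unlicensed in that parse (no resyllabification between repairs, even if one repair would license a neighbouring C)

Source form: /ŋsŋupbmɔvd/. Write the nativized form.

szubmɔ

Substitution: /ŋ/ → /z/, giving /zszupbmɔvd/.
The consonants /z/, /p/, /v/, /d/ cannot be parsed into a legal (C)(C)V syllable (no codas are permitted; onsets may contain at most 2 consonants).
Each unlicensed consonant is deleted: /z/, /p/, /v/, /d/.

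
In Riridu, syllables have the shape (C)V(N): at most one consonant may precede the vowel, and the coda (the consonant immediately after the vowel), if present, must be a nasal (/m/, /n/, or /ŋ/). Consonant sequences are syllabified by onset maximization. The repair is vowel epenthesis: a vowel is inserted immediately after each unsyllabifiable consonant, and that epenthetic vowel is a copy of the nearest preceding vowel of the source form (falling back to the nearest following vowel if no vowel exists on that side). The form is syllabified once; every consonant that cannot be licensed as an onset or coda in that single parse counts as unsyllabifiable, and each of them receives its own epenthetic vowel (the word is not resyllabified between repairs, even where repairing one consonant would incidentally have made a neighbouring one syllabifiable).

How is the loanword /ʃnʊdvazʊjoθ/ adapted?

ʃʊnʊdʊvazʊjoθo

Under (C)V(N), the unsyllabifiable consonants are /ʃ/, /d/, /θ/ (only a nasal (/m/, /n/, or /ŋ/) is licensed in coda position; onsets are limited to one consonant).
Inserting the epenthetic vowel yields /ʃ/ → /ʃʊ/, /d/ → /dʊ/, /θ/ → /θo/.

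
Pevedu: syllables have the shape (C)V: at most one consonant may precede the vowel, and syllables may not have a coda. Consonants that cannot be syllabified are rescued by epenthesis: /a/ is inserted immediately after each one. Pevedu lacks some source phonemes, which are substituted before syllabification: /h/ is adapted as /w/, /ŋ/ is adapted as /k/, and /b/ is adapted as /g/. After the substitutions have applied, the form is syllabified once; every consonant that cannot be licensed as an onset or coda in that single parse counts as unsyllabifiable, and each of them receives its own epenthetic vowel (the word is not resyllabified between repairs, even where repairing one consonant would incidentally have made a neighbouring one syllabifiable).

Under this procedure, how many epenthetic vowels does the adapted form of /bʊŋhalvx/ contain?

4

After substitution the input is /gʊkwalvx/.
The unsyllabifiable consonants are /k/, /l/, /v/, /x/; each receives one epenthetic vowel.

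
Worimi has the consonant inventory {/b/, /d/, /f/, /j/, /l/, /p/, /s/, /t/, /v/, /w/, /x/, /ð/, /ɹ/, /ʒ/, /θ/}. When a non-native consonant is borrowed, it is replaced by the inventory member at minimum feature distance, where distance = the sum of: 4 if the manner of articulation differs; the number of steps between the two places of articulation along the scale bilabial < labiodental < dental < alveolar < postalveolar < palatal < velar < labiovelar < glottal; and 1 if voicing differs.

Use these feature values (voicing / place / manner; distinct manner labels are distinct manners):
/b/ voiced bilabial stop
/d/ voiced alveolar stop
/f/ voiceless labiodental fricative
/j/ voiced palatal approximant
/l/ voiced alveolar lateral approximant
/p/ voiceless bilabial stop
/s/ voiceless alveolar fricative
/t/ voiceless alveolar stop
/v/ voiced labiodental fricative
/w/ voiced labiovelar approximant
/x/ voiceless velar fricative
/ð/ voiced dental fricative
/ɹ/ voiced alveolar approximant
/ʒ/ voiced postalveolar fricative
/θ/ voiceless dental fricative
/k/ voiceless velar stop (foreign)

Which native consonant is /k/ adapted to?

/t/ is closest: same manner (stop), place distance 3 (velar→alveolar), same voicing; total 3. Next closest is /d/ at distance 4.

t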